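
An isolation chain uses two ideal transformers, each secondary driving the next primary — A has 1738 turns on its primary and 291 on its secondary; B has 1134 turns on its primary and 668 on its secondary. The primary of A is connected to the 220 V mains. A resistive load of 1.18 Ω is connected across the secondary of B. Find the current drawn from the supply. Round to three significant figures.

I_supply ≈ 1.81 A

Secondary of A: V = 220.00 × 291/1738 = 36.835 V.
Secondary of B: V = 36.835 × 668/1134 = 21.698 V.
I_load = 21.698/1.18 = 18.389 A, so P_out = 21.698 × 18.389 = 399.00 W.
All ideal ⇒ P_in = P_out, so I_supply = 399.00/220 = 1.81 A.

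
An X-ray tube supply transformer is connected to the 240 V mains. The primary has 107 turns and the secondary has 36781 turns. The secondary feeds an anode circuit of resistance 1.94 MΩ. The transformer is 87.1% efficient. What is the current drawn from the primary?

V_s = 240 × 36781/107 = 82499 V.
I_s = V_s/R = 82499/(1.94×10^6) = 0.042525 A.
P_out = V_s I_s = 82499 × 0.042525 = 3508.3 W.
P_in = P_out/η = 3508.3/0.871 = 4027.9 W.
I_p = P_in/V_p = 4027.9/240 = 16.8 A.

I_p ≈ 16.8 A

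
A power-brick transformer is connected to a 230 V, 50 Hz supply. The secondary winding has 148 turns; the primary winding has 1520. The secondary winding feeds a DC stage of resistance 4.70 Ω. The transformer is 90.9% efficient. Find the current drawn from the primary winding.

I_p ≈ 0.510 A

V_s = 230 × 148/1520 = 22.395 V.
I_s = V_s/R = 22.395/4.70 = 4.7648 A.
P_out = V_s I_s = 22.395 × 4.7648 = 106.71 W.
P_in = P_out/η = 106.71/0.909 = 117.39 W.
I_p = P_in/V_p = 117.39/230 = 0.510 A.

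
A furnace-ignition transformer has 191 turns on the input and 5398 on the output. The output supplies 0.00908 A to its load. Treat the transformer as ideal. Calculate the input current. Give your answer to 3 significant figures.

I_in ≈ 0.257 A

For an ideal transformer I_in/I_out = N_out/N_in, so I_in = 0.00908 × 5398/191 = 0.257 A.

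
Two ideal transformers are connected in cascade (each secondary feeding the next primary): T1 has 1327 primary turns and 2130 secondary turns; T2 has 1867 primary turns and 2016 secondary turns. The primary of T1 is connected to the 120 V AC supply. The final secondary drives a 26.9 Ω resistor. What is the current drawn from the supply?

Secondary of T1: V = 120.00 × 2130/1327 = 192.61 V.
Secondary of T2: V = 192.61 × 2016/1867 = 207.99 V.
I_load = 207.99/26.9 = 7.7319 A, so P_out = 207.99 × 7.7319 = 1608.1 W.
All ideal ⇒ P_in = P_out, so I_supply = 1608.1/120 = 13.4 A.

I_supply ≈ 13.4 A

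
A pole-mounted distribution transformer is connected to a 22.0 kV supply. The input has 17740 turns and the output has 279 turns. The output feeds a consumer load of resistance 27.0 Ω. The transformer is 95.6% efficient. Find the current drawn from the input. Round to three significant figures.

I_in ≈ 0.211 A

V_out = 22000 × 279/17740 = 346.00 V.
I_out = V_out/R = 346.00/27.0 = 12.815 A.
P_out = V_out I_out = 346.00 × 12.815 = 4433.9 W.
P_in = P_out/η = 4433.9/0.956 = 4637.9 W.
I_in = P_in/V_in = 4637.9/22000 = 0.211 A.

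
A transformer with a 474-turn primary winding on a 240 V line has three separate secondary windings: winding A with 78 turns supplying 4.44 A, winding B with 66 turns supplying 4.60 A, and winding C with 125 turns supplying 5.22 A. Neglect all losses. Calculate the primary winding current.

I_p ≈ 2.75 A

V_A = 240 × 78/474 = 39.494 V; V_B = 240 × 66/474 = 33.418 V; V_C = 240 × 125/474 = 63.291 V.
P_out = V_A I_A + V_B I_B + V_C I_C = 39.494×4.44 + 33.418×4.60 + 63.291×5.22 = 175.35 + 153.72 + 330.38 = 659.45 W.
Ideal ⇒ P_in = P_out, so I_p = P_out/V_p = 659.45/240 = 2.75 A.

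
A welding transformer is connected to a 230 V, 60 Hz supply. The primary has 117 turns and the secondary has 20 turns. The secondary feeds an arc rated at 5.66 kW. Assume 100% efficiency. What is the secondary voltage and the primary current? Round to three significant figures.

V_s ≈ 39.3 V, I_p ≈ 24.6 A

V_s = V_p × N_s/N_p = 230 × 20/117 = 39.316 V.
I_s = P/V_s = 5660/39.316 = 143.96 A.
I_p = I_s × N_s/N_p = 143.96 × 20/117 = 24.6 A.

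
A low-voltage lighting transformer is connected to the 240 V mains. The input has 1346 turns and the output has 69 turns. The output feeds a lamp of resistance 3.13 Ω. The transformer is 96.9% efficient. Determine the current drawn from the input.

I_in ≈ 0.208 A

V_out = 240 × 69/1346 = 12.303 V.
I_out = V_out/R = 12.303/3.13 = 3.9307 A.
P_out = V_out I_out = 12.303 × 3.9307 = 48.360 W.
P_in = P_out/η = 48.360/0.969 = 49.907 W.
I_in = P_in/V_in = 49.907/240 = 0.208 A.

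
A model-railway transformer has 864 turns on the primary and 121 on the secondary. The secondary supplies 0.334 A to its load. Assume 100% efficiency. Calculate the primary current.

I_p ≈ 0.0468 A

For an ideal transformer I_p/I_s = N_s/N_p, so I_p = 0.334 × 121/864 = 0.0468 A.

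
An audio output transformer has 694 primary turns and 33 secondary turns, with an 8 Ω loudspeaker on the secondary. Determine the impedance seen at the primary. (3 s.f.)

Z_p ≈ 3540 Ω

Z_p = (N_p/N_s)² × Z_s = (694/33)² × 8 = 3540 Ω.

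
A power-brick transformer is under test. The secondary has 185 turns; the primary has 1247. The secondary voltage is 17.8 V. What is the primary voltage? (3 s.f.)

V_p/V_s = N_p/N_s, so V_p = 17.8 × 1247/185 = 120 V.

V_p ≈ 120 V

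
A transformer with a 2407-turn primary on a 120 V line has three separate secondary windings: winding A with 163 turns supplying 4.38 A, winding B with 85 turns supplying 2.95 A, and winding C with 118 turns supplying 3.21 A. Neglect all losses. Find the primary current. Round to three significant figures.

V_A = 120 × 163/2407 = 8.1263 V; V_B = 120 × 85/2407 = 4.2376 V; V_C = 120 × 118/2407 = 5.8828 V.
P_out = V_A I_A + V_B I_B + V_C I_C = 8.1263×4.38 + 4.2376×2.95 + 5.8828×3.21 = 35.593 + 12.501 + 18.884 = 66.978 W.
Ideal ⇒ P_in = P_out, so I_p = P_out/V_p = 66.978/120 = 0.558 A.

I_p ≈ 0.558 A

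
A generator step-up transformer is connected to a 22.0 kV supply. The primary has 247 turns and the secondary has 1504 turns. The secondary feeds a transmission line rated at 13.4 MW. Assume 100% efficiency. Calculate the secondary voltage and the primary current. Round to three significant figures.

V_s = V_p × N_s/N_p = 22000 × 1504/247 = 133960 V.
I_s = P/V_s = 1.34×10^7/133960 = 100.03 A.
I_p = I_s × N_s/N_p = 100.03 × 1504/247 = 609 A.

V_s ≈ 134000 V, I_p ≈ 609 A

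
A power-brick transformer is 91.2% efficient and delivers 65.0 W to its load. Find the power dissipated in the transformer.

P_in = P_out/η = 65.0/0.912 = 71.2719 W.
P_loss = P_in − P_out = 71.2719 − 65.0 = 6.27 W.

P_loss ≈ 6.27 W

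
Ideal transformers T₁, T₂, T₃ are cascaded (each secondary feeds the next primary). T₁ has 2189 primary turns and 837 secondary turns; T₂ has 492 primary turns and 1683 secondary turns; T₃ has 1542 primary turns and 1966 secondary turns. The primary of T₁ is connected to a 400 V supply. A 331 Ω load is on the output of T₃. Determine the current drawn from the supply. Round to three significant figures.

After T₁: V = 400.00 × 837/2189 = 152.95 V.
After T₂: V = 152.95 × 1683/492 = 523.19 V.
After T₃: V = 523.19 × 1966/1542 = 667.05 V.
I_load = 667.05/331 = 2.0153 A, so P_out = 667.05 × 2.0153 = 1344.3 W.
All ideal ⇒ P_in = P_out, so I_supply = 1344.3/400 = 3.36 A.

I_supply ≈ 3.36 A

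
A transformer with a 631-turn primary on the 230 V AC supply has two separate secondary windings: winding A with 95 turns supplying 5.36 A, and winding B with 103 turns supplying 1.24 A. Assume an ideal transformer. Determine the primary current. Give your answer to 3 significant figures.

I_p ≈ 1.01 A

V_A = 230 × 95/631 = 34.628 V; V_B = 230 × 103/631 = 37.544 V.
P_out = V_A I_A + V_B I_B = 34.628×5.36 + 37.544×1.24 = 185.60 + 46.554 = 232.16 W.
Ideal ⇒ P_in = P_out, so I_p = P_out/V_p = 232.16/230 = 1.01 A.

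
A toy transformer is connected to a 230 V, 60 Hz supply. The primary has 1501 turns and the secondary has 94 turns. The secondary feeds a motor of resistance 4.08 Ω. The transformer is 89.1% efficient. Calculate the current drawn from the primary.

V_s = 230 × 94/1501 = 14.404 V.
I_s = V_s/R = 14.404/4.08 = 3.5303 A.
P_out = V_s I_s = 14.404 × 3.5303 = 50.850 W.
P_in = P_out/η = 50.850/0.891 = 57.071 W.
I_p = P_in/V_p = 57.071/230 = 0.248 A.

I_p ≈ 0.248 A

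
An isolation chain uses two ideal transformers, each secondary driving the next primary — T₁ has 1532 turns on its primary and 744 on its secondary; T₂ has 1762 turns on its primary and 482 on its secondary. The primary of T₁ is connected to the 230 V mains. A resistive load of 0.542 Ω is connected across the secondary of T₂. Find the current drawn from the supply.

After T₁: V = 230.00 × 744/1532 = 111.70 V.
After T₂: V = 111.70 × 482/1762 = 30.555 V.
I_load = 30.555/0.542 = 56.375 A, so P_out = 30.555 × 56.375 = 1722.5 W.
All ideal ⇒ P_in = P_out, so I_supply = 1722.5/230 = 7.49 A.

I_supply ≈ 7.49 A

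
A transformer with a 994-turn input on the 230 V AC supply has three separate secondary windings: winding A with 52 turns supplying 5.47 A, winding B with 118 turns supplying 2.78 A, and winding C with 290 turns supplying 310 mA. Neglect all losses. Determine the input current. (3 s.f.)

I_in ≈ 0.707 A

V_A = 230 × 52/994 = 12.032 V; V_B = 230 × 118/994 = 27.304 V; V_C = 230 × 290/994 = 67.103 V.
P_out = V_A I_A + V_B I_B + V_C I_C = 12.032×5.47 + 27.304×2.78 + 67.103×0.310 = 65.816 + 75.905 + 20.802 = 162.52 W.
Ideal ⇒ P_in = P_out, so I_in = P_out/V_in = 162.52/230 = 0.707 A.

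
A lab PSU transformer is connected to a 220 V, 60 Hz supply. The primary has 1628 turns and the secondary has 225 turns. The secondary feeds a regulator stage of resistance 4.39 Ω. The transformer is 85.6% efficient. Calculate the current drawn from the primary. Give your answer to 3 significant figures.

I_p ≈ 1.12 A

V_s = 220 × 225/1628 = 30.405 V.
I_s = V_s/R = 30.405/4.39 = 6.9261 A.
P_out = V_s I_s = 30.405 × 6.9261 = 210.59 W.
P_in = P_out/η = 210.59/0.856 = 246.02 W.
I_p = P_in/V_p = 246.02/220 = 1.12 A.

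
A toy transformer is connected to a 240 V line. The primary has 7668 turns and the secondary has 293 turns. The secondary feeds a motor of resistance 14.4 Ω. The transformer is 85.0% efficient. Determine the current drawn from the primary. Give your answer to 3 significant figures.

V_s = 240 × 293/7668 = 9.1706 V.
I_s = V_s/R = 9.1706/14.4 = 0.63685 A.
P_out = V_s I_s = 9.1706 × 0.63685 = 5.8402 W.
P_in = P_out/η = 5.8402/0.850 = 6.8709 W.
I_p = P_in/V_p = 6.8709/240 = 0.0286 A.

I_p ≈ 0.0286 A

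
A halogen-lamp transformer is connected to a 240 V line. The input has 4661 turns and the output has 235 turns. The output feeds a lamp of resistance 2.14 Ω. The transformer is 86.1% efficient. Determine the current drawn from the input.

I_in ≈ 0.331 A

V_out = 240 × 235/4661 = 12.100 V.
I_out = V_out/R = 12.100/2.14 = 5.6544 A.
P_out = V_out I_out = 12.100 × 5.6544 = 68.420 W.
P_in = P_out/η = 68.420/0.861 = 79.466 W.
I_in = P_in/V_in = 79.466/240 = 0.331 A.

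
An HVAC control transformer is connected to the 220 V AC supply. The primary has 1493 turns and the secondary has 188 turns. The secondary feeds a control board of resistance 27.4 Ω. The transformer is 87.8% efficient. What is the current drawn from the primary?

I_p ≈ 0.145 A

V_s = 220 × 188/1493 = 27.703 V.
I_s = V_s/R = 27.703/27.4 = 1.0110 A.
P_out = V_s I_s = 27.703 × 1.0110 = 28.009 W.
P_in = P_out/η = 28.009/0.878 = 31.900 W.
I_p = P_in/V_p = 31.900/220 = 0.145 A.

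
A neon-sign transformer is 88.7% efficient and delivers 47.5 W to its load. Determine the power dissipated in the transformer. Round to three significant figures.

P_in = P_out/η = 47.5/0.887 = 53.5513 W.
P_loss = P_in − P_out = 53.5513 − 47.5 = 6.05 W.

P_loss ≈ 6.05 W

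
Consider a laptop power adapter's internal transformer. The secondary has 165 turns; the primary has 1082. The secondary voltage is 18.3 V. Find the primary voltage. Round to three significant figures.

V_p ≈ 120 V

V_p/V_s = N_p/N_s, so V_p = 18.3 × 1082/165 = 120 V.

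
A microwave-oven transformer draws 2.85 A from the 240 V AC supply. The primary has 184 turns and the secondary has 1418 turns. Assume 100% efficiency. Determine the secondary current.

I_s ≈ 0.370 A

I_s/I_p = N_p/N_s, so I_s = 2.85 × 184/1418 = 0.370 A.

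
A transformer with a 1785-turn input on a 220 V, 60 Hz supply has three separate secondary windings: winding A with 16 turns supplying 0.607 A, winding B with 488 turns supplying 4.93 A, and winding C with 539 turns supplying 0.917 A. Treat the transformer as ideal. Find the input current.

I_in ≈ 1.63 A

V_A = 220 × 16/1785 = 1.9720 V; V_B = 220 × 488/1785 = 60.146 V; V_C = 220 × 539/1785 = 66.431 V.
P_out = V_A I_A + V_B I_B + V_C I_C = 1.9720×0.607 + 60.146×4.93 + 66.431×0.917 = 1.1970 + 296.52 + 60.918 = 358.63 W.
Ideal ⇒ P_in = P_out, so I_in = P_out/V_in = 358.63/220 = 1.63 A.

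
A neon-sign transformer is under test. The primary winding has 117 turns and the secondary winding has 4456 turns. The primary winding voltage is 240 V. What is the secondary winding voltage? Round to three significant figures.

V_s ≈ 9140 V

V_s/V_p = N_s/N_p, so V_s = 240 × 4456/117 = 9140 V.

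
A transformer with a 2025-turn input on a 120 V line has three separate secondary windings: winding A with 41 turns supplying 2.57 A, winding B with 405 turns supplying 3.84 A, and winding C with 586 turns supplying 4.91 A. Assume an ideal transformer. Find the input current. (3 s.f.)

I_in ≈ 2.24 A

V_A = 120 × 41/2025 = 2.4296 V; V_B = 120 × 405/2025 = 24.000 V; V_C = 120 × 586/2025 = 34.726 V.
P_out = V_A I_A + V_B I_B + V_C I_C = 2.4296×2.57 + 24.000×3.84 + 34.726×4.91 = 6.2441 + 92.160 + 170.50 = 268.91 W.
Ideal ⇒ P_in = P_out, so I_in = P_out/V_in = 268.91/120 = 2.24 A.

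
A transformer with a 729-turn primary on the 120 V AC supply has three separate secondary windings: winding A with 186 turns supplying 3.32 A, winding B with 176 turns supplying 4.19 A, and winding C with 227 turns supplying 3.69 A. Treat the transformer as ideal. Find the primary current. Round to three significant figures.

V_A = 120 × 186/729 = 30.617 V; V_B = 120 × 176/729 = 28.971 V; V_C = 120 × 227/729 = 37.366 V.
P_out = V_A I_A + V_B I_B + V_C I_C = 30.617×3.32 + 28.971×4.19 + 37.366×3.69 = 101.65 + 121.39 + 137.88 = 360.92 W.
Ideal ⇒ P_in = P_out, so I_p = P_out/V_p = 360.92/120 = 3.01 A.

I_p ≈ 3.01 A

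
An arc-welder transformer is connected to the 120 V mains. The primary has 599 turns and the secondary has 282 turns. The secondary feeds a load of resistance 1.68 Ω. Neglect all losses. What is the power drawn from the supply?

P ≈ 1900 W

V_s = V_p × N_s/N_p = 120 × 282/599 = 56.494 V.
I_s = V_s/R = 56.494/1.68 = 33.627 A.
I_p = I_s × N_s/N_p = 33.627 × 282/599 = 15.831 A.
P = V_p I_p = 120 × 15.831 = 1900 W.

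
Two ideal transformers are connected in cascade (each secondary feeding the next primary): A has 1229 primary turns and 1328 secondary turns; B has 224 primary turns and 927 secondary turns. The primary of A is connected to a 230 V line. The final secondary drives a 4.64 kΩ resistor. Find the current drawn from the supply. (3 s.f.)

After A: V = 230.00 × 1328/1229 = 248.53 V.
After B: V = 248.53 × 927/224 = 1028.5 V.
I_load = 1028.5/4640 = 0.22166 A, so P_out = 1028.5 × 0.22166 = 227.98 W.
All ideal ⇒ P_in = P_out, so I_supply = 227.98/230 = 0.991 A.

I_supply ≈ 0.991 A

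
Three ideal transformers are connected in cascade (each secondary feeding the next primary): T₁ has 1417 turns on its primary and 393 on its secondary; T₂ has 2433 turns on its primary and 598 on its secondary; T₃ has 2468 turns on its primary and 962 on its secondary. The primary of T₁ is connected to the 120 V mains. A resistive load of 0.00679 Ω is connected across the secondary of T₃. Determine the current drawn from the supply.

Secondary of T₁: V = 120.00 × 393/1417 = 33.282 V.
Secondary of T₂: V = 33.282 × 598/2433 = 8.1802 V.
Secondary of T₃: V = 8.1802 × 962/2468 = 3.1885 V.
I_load = 3.1885/0.00679 = 469.59 A, so P_out = 3.1885 × 469.59 = 1497.3 W.
All ideal ⇒ P_in = P_out, so I_supply = 1497.3/120 = 12.5 A.

I_supply ≈ 12.5 A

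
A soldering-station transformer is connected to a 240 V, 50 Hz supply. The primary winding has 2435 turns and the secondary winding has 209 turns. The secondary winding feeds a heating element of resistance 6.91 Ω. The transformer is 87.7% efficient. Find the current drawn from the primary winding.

I_p ≈ 0.292 A

V_s = 240 × 209/2435 = 20.600 V.
I_s = V_s/R = 20.600/6.91 = 2.9811 A.
P_out = V_s I_s = 20.600 × 2.9811 = 61.410 W.
P_in = P_out/η = 61.410/0.877 = 70.023 W.
I_p = P_in/V_p = 70.023/240 = 0.292 A.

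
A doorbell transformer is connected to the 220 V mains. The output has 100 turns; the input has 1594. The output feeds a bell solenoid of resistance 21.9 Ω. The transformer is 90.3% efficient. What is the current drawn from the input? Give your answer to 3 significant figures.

I_in ≈ 0.0438 A

V_out = 220 × 100/1594 = 13.802 V.
I_out = V_out/R = 13.802/21.9 = 0.63022 A.
P_out = V_out I_out = 13.802 × 0.63022 = 8.6981 W.
P_in = P_out/η = 8.6981/0.903 = 9.6325 W.
I_in = P_in/V_in = 9.6325/220 = 0.0438 A.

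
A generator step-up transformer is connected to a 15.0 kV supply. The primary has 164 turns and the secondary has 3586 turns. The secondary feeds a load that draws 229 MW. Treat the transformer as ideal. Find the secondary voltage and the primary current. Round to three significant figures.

V_s ≈ 328000 V, I_p ≈ 15300 A

V_s = V_p × N_s/N_p = 15000 × 3586/164 = 327990 V.
I_s = P/V_s = 2.29×10^8/327990 = 698.20 A.
I_p = I_s × N_s/N_p = 698.20 × 3586/164 = 15300 A.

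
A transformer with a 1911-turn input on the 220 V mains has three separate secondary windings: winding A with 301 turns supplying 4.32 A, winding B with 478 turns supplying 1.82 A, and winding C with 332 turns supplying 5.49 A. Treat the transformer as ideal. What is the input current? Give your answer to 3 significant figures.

V_A = 220 × 301/1911 = 34.652 V; V_B = 220 × 478/1911 = 55.029 V; V_C = 220 × 332/1911 = 38.221 V.
P_out = V_A I_A + V_B I_B + V_C I_C = 34.652×4.32 + 55.029×1.82 + 38.221×5.49 = 149.70 + 100.15 + 209.83 = 459.68 W.
Ideal ⇒ P_in = P_out, so I_in = P_out/V_in = 459.68/220 = 2.09 A.

I_in ≈ 2.09 A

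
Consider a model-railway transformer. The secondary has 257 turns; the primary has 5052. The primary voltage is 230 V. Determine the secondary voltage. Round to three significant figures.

V_s ≈ 11.7 V

V_s/V_p = N_s/N_p, so V_s = 230 × 257/5052 = 11.7 V.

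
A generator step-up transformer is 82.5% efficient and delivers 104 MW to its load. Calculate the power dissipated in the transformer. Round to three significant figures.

P_in = P_out/η = 1.04×10^8/0.825 = 1.26061×10^8 W.
P_loss = P_in − P_out = 1.26061×10^8 − 1.04×10^8 = 2.21×10^7 W.

P_loss ≈ 2.21×10^7 W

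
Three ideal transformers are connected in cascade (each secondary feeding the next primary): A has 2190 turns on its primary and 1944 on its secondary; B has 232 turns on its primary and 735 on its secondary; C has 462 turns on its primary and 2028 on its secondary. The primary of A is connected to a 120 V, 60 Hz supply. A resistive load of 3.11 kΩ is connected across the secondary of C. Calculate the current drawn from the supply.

I_supply ≈ 5.88 A

Secondary of A: V = 120.00 × 1944/2190 = 106.52 V.
Secondary of B: V = 106.52 × 735/232 = 337.47 V.
Secondary of C: V = 337.47 × 2028/462 = 1481.4 V.
I_load = 1481.4/3110 = 0.47632 A, so P_out = 1481.4 × 0.47632 = 705.60 W.
All ideal ⇒ P_in = P_out, so I_supply = 705.60/120 = 5.88 A.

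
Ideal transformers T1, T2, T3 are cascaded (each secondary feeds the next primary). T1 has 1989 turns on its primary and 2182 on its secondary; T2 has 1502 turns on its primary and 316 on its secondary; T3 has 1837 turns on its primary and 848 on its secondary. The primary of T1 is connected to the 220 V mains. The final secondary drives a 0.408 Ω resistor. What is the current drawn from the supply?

I_supply ≈ 6.12 A

Secondary of T1: V = 220.00 × 2182/1989 = 241.35 V.
Secondary of T2: V = 241.35 × 316/1502 = 50.776 V.
Secondary of T3: V = 50.776 × 848/1837 = 23.439 V.
I_load = 23.439/0.408 = 57.450 A, so P_out = 23.439 × 57.450 = 1346.6 W.
All ideal ⇒ P_in = P_out, so I_supply = 1346.6/220 = 6.12 A.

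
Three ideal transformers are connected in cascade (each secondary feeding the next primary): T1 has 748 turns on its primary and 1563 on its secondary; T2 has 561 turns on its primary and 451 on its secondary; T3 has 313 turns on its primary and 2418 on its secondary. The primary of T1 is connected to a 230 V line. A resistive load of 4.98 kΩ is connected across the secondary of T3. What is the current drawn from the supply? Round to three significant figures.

I_supply ≈ 7.78 A

After T1: V = 230.00 × 1563/748 = 480.60 V.
After T2: V = 480.60 × 451/561 = 386.37 V.
After T3: V = 386.37 × 2418/313 = 2984.8 V.
I_load = 2984.8/4980 = 0.59935 A, so P_out = 2984.8 × 0.59935 = 1788.9 W.
All ideal ⇒ P_in = P_out, so I_supply = 1788.9/230 = 7.78 A.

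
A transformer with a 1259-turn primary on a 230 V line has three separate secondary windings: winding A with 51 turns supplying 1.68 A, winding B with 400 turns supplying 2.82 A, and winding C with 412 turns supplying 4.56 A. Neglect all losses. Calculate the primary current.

I_p ≈ 2.46 A

V_A = 230 × 51/1259 = 9.3169 V; V_B = 230 × 400/1259 = 73.074 V; V_C = 230 × 412/1259 = 75.266 V.
P_out = V_A I_A + V_B I_B + V_C I_C = 9.3169×1.68 + 73.074×2.82 + 75.266×4.56 = 15.652 + 206.07 + 343.21 = 564.93 W.
Ideal ⇒ P_in = P_out, so I_p = P_out/V_p = 564.93/230 = 2.46 A.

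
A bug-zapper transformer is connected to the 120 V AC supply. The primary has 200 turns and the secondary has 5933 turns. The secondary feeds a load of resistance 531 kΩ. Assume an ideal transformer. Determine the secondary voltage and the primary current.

V_s = V_p × N_s/N_p = 120 × 5933/200 = 3559.8 V.
I_s = V_s/R = 3559.8/531000 = 0.0067040 A.
I_p = I_s × N_s/N_p = 0.0067040 × 5933/200 = 0.199 A.

V_s ≈ 3560 V, I_p ≈ 0.199 A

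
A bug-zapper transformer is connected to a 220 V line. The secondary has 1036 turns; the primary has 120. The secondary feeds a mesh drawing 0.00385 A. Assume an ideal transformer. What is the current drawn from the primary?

For an ideal transformer I_p N_p = I_s N_s, so I_p = 0.00385 × 1036/120 = 0.0332 A.

I_p ≈ 0.0332 A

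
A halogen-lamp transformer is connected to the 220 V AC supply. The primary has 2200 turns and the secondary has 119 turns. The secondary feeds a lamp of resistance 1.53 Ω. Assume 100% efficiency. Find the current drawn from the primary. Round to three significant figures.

I_p ≈ 0.421 A

V_s = V_p × N_s/N_p = 220 × 119/2200 = 11.900 V.
I_s = V_s/R = 11.900/1.53 = 7.7778 A.
For an ideal transformer I_p N_p = I_s N_s, so I_p = 7.7778 × 119/2200 = 0.421 A.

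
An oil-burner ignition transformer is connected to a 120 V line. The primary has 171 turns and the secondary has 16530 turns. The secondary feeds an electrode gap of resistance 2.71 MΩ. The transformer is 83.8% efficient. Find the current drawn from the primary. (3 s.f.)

V_s = 120 × 16530/171 = 11600 V.
I_s = V_s/R = 11600/(2.71×10^6) = 0.0042804 A.
P_out = V_s I_s = 11600 × 0.0042804 = 49.653 W.
P_in = P_out/η = 49.653/0.838 = 59.252 W.
I_p = P_in/V_p = 59.252/120 = 0.494 A.

I_p ≈ 0.494 A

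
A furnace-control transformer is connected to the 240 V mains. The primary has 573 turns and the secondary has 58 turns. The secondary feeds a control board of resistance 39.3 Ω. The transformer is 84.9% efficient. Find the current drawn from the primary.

I_p ≈ 0.0737 A

V_s = 240 × 58/573 = 24.293 V.
I_s = V_s/R = 24.293/39.3 = 0.61815 A.
P_out = V_s I_s = 24.293 × 0.61815 = 15.017 W.
P_in = P_out/η = 15.017/0.849 = 17.688 W.
I_p = P_in/V_p = 17.688/240 = 0.0737 A.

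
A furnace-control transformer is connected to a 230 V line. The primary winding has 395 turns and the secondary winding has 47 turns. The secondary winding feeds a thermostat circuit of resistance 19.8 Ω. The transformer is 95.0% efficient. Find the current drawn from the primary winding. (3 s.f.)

V_s = 230 × 47/395 = 27.367 V.
I_s = V_s/R = 27.367/19.8 = 1.3822 A.
P_out = V_s I_s = 27.367 × 1.3822 = 37.826 W.
P_in = P_out/η = 37.826/0.950 = 39.817 W.
I_p = P_in/V_p = 39.817/230 = 0.173 A.

I_p ≈ 0.173 A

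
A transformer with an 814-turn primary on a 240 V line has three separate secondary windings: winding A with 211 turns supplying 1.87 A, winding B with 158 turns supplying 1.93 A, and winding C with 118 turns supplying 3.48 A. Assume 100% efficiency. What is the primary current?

I_p ≈ 1.36 A

V_A = 240 × 211/814 = 62.211 V; V_B = 240 × 158/814 = 46.585 V; V_C = 240 × 118/814 = 34.791 V.
P_out = V_A I_A + V_B I_B + V_C I_C = 62.211×1.87 + 46.585×1.93 + 34.791×3.48 = 116.34 + 89.909 + 121.07 = 327.32 W.
Ideal ⇒ P_in = P_out, so I_p = P_out/V_p = 327.32/240 = 1.36 A.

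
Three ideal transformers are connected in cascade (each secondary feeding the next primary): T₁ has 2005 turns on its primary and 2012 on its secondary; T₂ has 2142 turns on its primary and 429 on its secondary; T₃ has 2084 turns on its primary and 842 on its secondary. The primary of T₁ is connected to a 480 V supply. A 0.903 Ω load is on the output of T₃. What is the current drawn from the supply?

Secondary of T₁: V = 480.00 × 2012/2005 = 481.68 V.
Secondary of T₂: V = 481.68 × 429/2142 = 96.470 V.
Secondary of T₃: V = 96.470 × 842/2084 = 38.977 V.
I_load = 38.977/0.903 = 43.164 A, so P_out = 38.977 × 43.164 = 1682.4 W.
All ideal ⇒ P_in = P_out, so I_supply = 1682.4/480 = 3.50 A.

I_supply ≈ 3.50 A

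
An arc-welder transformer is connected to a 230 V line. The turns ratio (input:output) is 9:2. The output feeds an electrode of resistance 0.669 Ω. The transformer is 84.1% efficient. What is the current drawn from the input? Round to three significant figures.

I_in ≈ 20.2 A

V_out = 230 × 2/9 = 51.111 V.
I_out = V_out/R = 51.111/0.669 = 76.399 A.
P_out = V_out I_out = 51.111 × 76.399 = 3904.9 W.
P_in = P_out/η = 3904.9/0.841 = 4643.1 W.
I_in = P_in/V_in = 4643.1/230 = 20.2 A.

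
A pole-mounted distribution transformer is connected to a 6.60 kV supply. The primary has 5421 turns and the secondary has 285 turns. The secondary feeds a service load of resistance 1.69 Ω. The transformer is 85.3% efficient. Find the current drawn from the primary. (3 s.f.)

I_p ≈ 12.7 A

V_s = 6600 × 285/5421 = 346.98 V.
I_s = V_s/R = 346.98/1.69 = 205.32 A.
P_out = V_s I_s = 346.98 × 205.32 = 71241 W.
P_in = P_out/η = 71241/0.853 = 83519 W.
I_p = P_in/V_p = 83519/6600 = 12.7 A.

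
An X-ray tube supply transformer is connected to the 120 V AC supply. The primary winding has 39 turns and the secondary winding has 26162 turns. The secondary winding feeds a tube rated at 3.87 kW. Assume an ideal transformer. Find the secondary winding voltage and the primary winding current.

V_s = V_p × N_s/N_p = 120 × 26162/39 = 80498 V.
I_s = P/V_s = 3870/80498 = 0.048075 A.
I_p = I_s × N_s/N_p = 0.048075 × 26162/39 = 32.2 A.

V_s ≈ 80500 V, I_p ≈ 32.2 A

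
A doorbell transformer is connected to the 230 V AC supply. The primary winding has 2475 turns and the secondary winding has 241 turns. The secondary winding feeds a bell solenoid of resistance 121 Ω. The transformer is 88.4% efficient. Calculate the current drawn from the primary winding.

V_s = 230 × 241/2475 = 22.396 V.
I_s = V_s/R = 22.396/121 = 0.18509 A.
P_out = V_s I_s = 22.396 × 0.18509 = 4.1453 W.
P_in = P_out/η = 4.1453/0.884 = 4.6892 W.
I_p = P_in/V_p = 4.6892/230 = 0.0204 A.

I_p ≈ 0.0204 A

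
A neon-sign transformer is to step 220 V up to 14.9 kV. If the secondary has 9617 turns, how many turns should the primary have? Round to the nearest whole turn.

N_p/N_s = V_p/V_s, so N_p = 9617 × 220/14900 = 142.0 ≈ 142 turns.

N_p = 142 turns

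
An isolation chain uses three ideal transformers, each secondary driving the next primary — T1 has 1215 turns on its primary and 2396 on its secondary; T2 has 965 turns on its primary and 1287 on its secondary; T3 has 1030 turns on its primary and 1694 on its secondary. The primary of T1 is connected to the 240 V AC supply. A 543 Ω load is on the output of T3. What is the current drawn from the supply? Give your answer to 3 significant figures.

I_supply ≈ 8.27 A

After T1: V = 240.00 × 2396/1215 = 473.28 V.
After T2: V = 473.28 × 1287/965 = 631.21 V.
After T3: V = 631.21 × 1694/1030 = 1038.1 V.
I_load = 1038.1/543 = 1.9118 A, so P_out = 1038.1 × 1.9118 = 1984.7 W.
All ideal ⇒ P_in = P_out, so I_supply = 1984.7/240 = 8.27 A.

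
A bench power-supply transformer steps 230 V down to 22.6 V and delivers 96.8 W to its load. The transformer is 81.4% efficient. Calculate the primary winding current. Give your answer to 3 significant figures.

P_in = P_out/η = 96.8/0.814 = 118.92 W.
I_p = P_in/V_p = 118.92/230 = 0.517 A.

I_p ≈ 0.517 A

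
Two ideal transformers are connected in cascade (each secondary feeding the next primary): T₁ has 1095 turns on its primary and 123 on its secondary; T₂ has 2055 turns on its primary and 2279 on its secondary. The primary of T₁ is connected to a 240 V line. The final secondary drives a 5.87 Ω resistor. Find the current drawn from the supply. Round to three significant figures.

I_supply ≈ 0.634 A

Secondary of T₁: V = 240.00 × 123/1095 = 26.959 V.
Secondary of T₂: V = 26.959 × 2279/2055 = 29.897 V.
I_load = 29.897/5.87 = 5.0933 A, so P_out = 29.897 × 5.0933 = 152.28 W.
All ideal ⇒ P_in = P_out, so I_supply = 152.28/240 = 0.634 A.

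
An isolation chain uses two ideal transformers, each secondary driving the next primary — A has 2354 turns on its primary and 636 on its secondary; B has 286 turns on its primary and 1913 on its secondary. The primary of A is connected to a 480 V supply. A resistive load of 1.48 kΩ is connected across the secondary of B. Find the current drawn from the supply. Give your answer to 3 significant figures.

Secondary of A: V = 480.00 × 636/2354 = 129.69 V.
Secondary of B: V = 129.69 × 1913/286 = 867.44 V.
I_load = 867.44/1480 = 0.58611 A, so P_out = 867.44 × 0.58611 = 508.42 W.
All ideal ⇒ P_in = P_out, so I_supply = 508.42/480 = 1.06 A.

I_supply ≈ 1.06 A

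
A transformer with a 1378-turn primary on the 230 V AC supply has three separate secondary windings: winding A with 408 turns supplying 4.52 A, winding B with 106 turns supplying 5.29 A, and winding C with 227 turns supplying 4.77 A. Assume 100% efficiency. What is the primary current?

I_p ≈ 2.53 A

V_A = 230 × 408/1378 = 68.099 V; V_B = 230 × 106/1378 = 17.692 V; V_C = 230 × 227/1378 = 37.888 V.
P_out = V_A I_A + V_B I_B + V_C I_C = 68.099×4.52 + 17.692×5.29 + 37.888×4.77 = 307.81 + 93.592 + 180.73 = 582.13 W.
Ideal ⇒ P_in = P_out, so I_p = P_out/V_p = 582.13/230 = 2.53 A.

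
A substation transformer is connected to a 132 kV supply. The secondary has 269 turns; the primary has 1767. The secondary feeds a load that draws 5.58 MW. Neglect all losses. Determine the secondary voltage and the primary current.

V_s = V_p × N_s/N_p = 132000 × 269/1767 = 20095 V.
I_s = P/V_s = 5.58×10^6/20095 = 277.68 A.
I_p = I_s × N_s/N_p = 277.68 × 269/1767 = 42.3 A.

V_s ≈ 20100 V, I_p ≈ 42.3 A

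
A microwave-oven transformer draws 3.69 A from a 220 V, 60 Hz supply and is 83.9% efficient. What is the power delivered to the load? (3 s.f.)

P_out ≈ 681 W

P_in = V_p I_p = 220 × 3.69 = 811.80 W.
P_out = η P_in = 0.839 × 811.80 = 681 W.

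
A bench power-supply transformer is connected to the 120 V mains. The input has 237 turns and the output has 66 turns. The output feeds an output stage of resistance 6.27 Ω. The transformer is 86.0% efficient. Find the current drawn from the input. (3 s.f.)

I_in ≈ 1.73 A

V_out = 120 × 66/237 = 33.418 V.
I_out = V_out/R = 33.418/6.27 = 5.3298 A.
P_out = V_out I_out = 33.418 × 5.3298 = 178.11 W.
P_in = P_out/η = 178.11/0.860 = 207.10 W.
I_in = P_in/V_in = 207.10/120 = 1.73 A.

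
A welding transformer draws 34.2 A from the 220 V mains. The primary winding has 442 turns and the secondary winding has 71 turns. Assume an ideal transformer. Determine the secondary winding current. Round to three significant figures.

I_s ≈ 213 A

I_s/I_p = N_p/N_s, so I_s = 34.2 × 442/71 = 213 A.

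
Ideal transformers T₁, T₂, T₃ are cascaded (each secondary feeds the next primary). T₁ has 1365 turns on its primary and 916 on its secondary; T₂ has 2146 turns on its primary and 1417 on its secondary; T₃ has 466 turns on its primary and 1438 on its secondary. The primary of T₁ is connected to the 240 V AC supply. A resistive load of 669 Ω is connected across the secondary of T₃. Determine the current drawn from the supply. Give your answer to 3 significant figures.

Secondary of T₁: V = 240.00 × 916/1365 = 161.05 V.
Secondary of T₂: V = 161.05 × 1417/2146 = 106.34 V.
Secondary of T₃: V = 106.34 × 1438/466 = 328.16 V.
I_load = 328.16/669 = 0.49052 A, so P_out = 328.16 × 0.49052 = 160.97 W.
All ideal ⇒ P_in = P_out, so I_supply = 160.97/240 = 0.671 A.

I_supply ≈ 0.671 A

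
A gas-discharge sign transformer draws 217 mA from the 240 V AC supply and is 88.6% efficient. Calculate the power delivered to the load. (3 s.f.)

P_in = V_p I_p = 240 × 0.217 = 52.080 W.
P_out = η P_in = 0.886 × 52.080 = 46.1 W.

P_out ≈ 46.1 W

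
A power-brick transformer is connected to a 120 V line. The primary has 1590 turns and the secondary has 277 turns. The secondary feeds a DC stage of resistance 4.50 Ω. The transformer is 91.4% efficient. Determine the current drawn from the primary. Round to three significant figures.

V_s = 120 × 277/1590 = 20.906 V.
I_s = V_s/R = 20.906/4.50 = 4.6457 A.
P_out = V_s I_s = 20.906 × 4.6457 = 97.121 W.
P_in = P_out/η = 97.121/0.914 = 106.26 W.
I_p = P_in/V_p = 106.26/120 = 0.885 A.

I_p ≈ 0.885 A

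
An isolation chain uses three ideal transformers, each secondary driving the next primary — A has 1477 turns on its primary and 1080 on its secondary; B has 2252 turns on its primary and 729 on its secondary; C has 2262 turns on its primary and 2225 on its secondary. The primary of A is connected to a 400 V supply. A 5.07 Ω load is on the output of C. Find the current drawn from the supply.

After A: V = 400.00 × 1080/1477 = 292.48 V.
After B: V = 292.48 × 729/2252 = 94.681 V.
After C: V = 94.681 × 2225/2262 = 93.132 V.
I_load = 93.132/5.07 = 18.369 A, so P_out = 93.132 × 18.369 = 1710.8 W.
All ideal ⇒ P_in = P_out, so I_supply = 1710.8/400 = 4.28 A.

I_supply ≈ 4.28 A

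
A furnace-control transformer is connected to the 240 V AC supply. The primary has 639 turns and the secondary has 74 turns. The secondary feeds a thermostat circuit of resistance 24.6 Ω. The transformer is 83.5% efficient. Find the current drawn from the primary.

I_p ≈ 0.157 A

V_s = 240 × 74/639 = 27.793 V.
I_s = V_s/R = 27.793/24.6 = 1.1298 A.
P_out = V_s I_s = 27.793 × 1.1298 = 31.401 W.
P_in = P_out/η = 31.401/0.835 = 37.606 W.
I_p = P_in/V_p = 37.606/240 = 0.157 A.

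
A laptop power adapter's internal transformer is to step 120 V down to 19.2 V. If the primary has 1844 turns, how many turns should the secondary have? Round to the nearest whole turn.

N_s = 295 turns

N_s/N_p = V_s/V_p, so N_s = 1844 × 19.2/120 = 295.0 ≈ 295 turns.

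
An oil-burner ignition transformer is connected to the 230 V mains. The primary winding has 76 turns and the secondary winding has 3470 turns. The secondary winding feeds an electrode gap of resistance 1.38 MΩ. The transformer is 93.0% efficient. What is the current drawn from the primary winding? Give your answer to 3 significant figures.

V_s = 230 × 3470/76 = 10501 V.
I_s = V_s/R = 10501/(1.38×10^6) = 0.0076096 A.
P_out = V_s I_s = 10501 × 0.0076096 = 79.911 W.
P_in = P_out/η = 79.911/0.930 = 85.926 W.
I_p = P_in/V_p = 85.926/230 = 0.374 A.

I_p ≈ 0.374 A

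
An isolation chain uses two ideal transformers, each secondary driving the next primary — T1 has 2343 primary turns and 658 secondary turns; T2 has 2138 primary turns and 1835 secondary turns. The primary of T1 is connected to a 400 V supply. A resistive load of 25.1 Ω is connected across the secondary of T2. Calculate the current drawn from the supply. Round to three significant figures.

Secondary of T1: V = 400.00 × 658/2343 = 112.33 V.
Secondary of T2: V = 112.33 × 1835/2138 = 96.414 V.
I_load = 96.414/25.1 = 3.8412 A, so P_out = 96.414 × 3.8412 = 370.35 W.
All ideal ⇒ P_in = P_out, so I_supply = 370.35/400 = 0.926 A.

I_supply ≈ 0.926 A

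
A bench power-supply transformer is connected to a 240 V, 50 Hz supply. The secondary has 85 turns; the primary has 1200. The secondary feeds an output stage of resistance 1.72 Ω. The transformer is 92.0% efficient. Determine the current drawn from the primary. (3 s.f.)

I_p ≈ 0.761 A

V_s = 240 × 85/1200 = 17.000 V.
I_s = V_s/R = 17.000/1.72 = 9.8837 A.
P_out = V_s I_s = 17.000 × 9.8837 = 168.02 W.
P_in = P_out/η = 168.02/0.920 = 182.63 W.
I_p = P_in/V_p = 182.63/240 = 0.761 A.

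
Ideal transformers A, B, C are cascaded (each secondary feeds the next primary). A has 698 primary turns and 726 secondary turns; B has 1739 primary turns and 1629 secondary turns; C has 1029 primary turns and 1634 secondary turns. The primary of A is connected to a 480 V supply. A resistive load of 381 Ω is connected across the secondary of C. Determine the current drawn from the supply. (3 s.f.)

I_supply ≈ 3.02 A

After A: V = 480.00 × 726/698 = 499.26 V.
After B: V = 499.26 × 1629/1739 = 467.67 V.
After C: V = 467.67 × 1634/1029 = 742.64 V.
I_load = 742.64/381 = 1.9492 A, so P_out = 742.64 × 1.9492 = 1447.6 W.
All ideal ⇒ P_in = P_out, so I_supply = 1447.6/480 = 3.02 A.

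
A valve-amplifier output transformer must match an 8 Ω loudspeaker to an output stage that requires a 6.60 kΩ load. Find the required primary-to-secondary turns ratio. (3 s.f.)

Z_p/Z_s = (N_p/N_s)², so N_p/N_s = √(6600/8) = √825 = 28.7.

N_p/N_s ≈ 28.7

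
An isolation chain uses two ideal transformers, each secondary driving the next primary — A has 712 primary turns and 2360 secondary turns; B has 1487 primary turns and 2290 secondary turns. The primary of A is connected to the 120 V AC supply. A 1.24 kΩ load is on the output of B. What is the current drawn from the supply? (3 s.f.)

I_supply ≈ 2.52 A

After A: V = 120.00 × 2360/712 = 397.75 V.
After B: V = 397.75 × 2290/1487 = 612.54 V.
I_load = 612.54/1240 = 0.49399 A, so P_out = 612.54 × 0.49399 = 302.59 W.
All ideal ⇒ P_in = P_out, so I_supply = 302.59/120 = 2.52 A.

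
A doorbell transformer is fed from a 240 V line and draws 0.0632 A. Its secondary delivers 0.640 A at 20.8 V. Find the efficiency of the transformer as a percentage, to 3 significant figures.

P_in = 240 × 0.0632 = 15.1680 W.
P_out = 20.8 × 0.640 = 13.3120 W.
η = P_out/P_in = 13.3120/15.1680 = 0.878.

η ≈ 87.8%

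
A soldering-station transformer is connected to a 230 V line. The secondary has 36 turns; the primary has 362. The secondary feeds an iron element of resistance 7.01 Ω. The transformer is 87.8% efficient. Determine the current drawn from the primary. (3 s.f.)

I_p ≈ 0.370 A

V_s = 230 × 36/362 = 22.873 V.
I_s = V_s/R = 22.873/7.01 = 3.2629 A.
P_out = V_s I_s = 22.873 × 3.2629 = 74.632 W.
P_in = P_out/η = 74.632/0.878 = 85.002 W.
I_p = P_in/V_p = 85.002/230 = 0.370 A.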